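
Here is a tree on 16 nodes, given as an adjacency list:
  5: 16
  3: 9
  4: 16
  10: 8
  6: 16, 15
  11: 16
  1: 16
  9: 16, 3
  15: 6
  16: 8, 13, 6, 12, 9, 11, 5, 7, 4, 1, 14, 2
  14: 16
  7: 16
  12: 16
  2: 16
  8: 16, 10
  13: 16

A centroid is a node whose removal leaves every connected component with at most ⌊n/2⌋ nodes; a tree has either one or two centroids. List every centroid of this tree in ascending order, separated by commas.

16

Removing 16 splits the tree into components of sizes 2, 2, 2, 1, 1, 1, 1, 1, 1, 1, 1, 1; the largest is 2 ≤ ⌊16/2⌋ = 8.
No neighbour of 16 does as well, so 16 is the unique centroid.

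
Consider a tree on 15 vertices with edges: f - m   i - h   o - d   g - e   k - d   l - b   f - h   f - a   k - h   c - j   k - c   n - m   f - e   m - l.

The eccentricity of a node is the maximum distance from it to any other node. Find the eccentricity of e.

5

Distances from e peak at 5, attained at j (o also at distance 5).
e-f-h-k-c-j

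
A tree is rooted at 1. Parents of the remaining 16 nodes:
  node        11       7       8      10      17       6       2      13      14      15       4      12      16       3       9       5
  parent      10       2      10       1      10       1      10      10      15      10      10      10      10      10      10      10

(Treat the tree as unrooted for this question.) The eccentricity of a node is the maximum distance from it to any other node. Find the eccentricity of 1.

Distances from 1 peak at 3, attained at 7 (14 also at distance 3).
1-10-2-7

3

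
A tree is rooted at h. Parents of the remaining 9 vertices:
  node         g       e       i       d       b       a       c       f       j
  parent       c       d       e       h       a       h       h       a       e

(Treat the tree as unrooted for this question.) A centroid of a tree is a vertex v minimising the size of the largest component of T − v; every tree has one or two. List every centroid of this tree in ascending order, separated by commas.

h

If h is removed the pieces have sizes 4, 3, 2, all ≤ ⌊10/2⌋ = 5.
Every other node leaves some component of size > 5, so the centroid is unique.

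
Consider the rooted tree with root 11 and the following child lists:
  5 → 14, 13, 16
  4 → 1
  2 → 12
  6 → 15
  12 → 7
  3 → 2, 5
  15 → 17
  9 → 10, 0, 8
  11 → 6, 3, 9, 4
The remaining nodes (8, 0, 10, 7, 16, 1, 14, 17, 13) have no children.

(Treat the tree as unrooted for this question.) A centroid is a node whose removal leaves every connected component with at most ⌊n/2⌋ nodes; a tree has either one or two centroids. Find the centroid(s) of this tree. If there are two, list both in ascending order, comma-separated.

Removing 11 splits the tree into components of sizes 8, 4, 3, 2; the largest is 8 ≤ ⌊18/2⌋ = 9.
Every other node leaves some component of size > 9, so the centroid is unique.

11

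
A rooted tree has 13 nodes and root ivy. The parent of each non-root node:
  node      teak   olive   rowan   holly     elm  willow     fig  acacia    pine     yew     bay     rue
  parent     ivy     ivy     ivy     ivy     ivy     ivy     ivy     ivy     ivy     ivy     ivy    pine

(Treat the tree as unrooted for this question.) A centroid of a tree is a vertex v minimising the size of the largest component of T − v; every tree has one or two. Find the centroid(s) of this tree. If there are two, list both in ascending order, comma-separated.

ivy

If ivy is removed the pieces have sizes 2, 1, 1, 1, 1, 1, 1, 1, 1, 1, 1, all ≤ ⌊13/2⌋ = 6.
Every other node leaves some component of size > 6, so the centroid is unique.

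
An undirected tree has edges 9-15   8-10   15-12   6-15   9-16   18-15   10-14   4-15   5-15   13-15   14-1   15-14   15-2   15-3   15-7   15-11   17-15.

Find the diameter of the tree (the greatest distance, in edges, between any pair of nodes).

A longest path is 8 - 10 - 14 - 15 - 9 - 16, with 5 edges.

5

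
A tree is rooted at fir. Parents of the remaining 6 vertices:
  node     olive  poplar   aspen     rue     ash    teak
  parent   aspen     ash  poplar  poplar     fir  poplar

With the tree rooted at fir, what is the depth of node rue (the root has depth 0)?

3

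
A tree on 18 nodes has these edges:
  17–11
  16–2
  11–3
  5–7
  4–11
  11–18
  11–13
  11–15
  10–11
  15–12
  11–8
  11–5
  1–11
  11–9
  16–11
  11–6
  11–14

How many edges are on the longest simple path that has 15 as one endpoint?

3

Distances from 15 peak at 3, attained at 7 (2 also at distance 3).
15 – 11 – 5 – 7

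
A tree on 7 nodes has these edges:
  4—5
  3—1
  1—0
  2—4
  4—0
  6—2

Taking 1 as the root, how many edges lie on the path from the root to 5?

3

Path from 1 to 5: 1–0–4–5, which has 3 edges.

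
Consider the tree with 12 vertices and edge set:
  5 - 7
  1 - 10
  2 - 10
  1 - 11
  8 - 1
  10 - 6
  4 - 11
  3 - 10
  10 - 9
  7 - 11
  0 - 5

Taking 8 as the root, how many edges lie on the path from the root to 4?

Climbing from 4 to the root: 4 – 11 – 1 – 8. That's 3 steps.

3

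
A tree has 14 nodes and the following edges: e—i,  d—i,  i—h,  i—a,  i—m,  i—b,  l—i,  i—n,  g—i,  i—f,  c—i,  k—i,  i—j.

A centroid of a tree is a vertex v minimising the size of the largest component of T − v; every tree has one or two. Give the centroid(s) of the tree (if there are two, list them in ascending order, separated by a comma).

Removing i splits the tree into components of sizes 1, 1, 1, 1, 1, 1, 1, 1, 1, 1, 1, 1, 1; the largest is 1 ≤ ⌊14/2⌋ = 7.
Every other node leaves some component of size > 7, so the centroid is unique.

i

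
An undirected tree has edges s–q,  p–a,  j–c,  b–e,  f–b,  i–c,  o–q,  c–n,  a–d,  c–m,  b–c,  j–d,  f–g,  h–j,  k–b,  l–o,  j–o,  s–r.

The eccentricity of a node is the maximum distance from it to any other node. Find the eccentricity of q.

6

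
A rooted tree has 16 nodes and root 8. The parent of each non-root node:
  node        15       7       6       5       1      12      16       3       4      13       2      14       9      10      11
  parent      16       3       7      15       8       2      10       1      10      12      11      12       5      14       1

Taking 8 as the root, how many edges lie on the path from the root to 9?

8–1–11–2–12–14–10–16–15–5–9 — 10 edges.

10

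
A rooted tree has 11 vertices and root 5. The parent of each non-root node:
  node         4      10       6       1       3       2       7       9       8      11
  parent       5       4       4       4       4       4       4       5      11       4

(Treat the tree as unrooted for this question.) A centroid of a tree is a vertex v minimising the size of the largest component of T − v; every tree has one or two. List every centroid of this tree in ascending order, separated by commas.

4

If 4 is removed the pieces have sizes 2, 2, 1, 1, 1, 1, 1, 1, all ≤ ⌊11/2⌋ = 5.
Every other node leaves some component of size > 5, so the centroid is unique.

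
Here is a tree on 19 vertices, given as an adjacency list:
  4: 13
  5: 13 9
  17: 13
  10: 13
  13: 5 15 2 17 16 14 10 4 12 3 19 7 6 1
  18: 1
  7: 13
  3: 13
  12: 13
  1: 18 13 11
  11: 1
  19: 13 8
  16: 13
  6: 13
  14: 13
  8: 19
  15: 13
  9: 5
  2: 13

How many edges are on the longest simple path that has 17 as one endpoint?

3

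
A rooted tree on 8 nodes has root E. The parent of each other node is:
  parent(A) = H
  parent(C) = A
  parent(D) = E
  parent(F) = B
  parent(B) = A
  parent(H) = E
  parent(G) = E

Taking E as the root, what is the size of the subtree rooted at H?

Descendants of H (including itself): H, A, B, C, F. That's 5.

5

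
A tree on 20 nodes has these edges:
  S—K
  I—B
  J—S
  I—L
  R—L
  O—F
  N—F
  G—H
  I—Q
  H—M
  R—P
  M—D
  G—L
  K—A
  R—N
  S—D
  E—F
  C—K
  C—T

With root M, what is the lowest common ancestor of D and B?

D's ancestor chain is D, M and B's is B, I, L, G, H, M; they first meet at M.

M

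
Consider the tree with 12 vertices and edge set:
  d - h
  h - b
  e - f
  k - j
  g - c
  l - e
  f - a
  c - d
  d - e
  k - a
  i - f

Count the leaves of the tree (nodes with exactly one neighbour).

Degree-1 nodes: b, g, i, j, l — 5 of them.

5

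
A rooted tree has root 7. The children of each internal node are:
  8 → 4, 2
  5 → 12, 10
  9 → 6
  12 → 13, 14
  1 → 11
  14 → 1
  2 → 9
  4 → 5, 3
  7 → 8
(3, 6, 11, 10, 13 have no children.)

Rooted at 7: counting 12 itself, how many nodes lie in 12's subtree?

The subtree rooted at 12 contains: 12, 14, 13, 1, 11 — 5 nodes.

5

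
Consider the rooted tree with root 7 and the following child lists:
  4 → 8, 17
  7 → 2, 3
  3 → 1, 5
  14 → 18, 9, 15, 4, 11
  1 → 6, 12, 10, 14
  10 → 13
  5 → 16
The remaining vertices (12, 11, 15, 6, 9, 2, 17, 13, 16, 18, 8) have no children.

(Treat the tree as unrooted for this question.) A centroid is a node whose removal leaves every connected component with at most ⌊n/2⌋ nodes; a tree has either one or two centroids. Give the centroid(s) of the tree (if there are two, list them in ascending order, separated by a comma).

If 1 is removed the pieces have sizes 8, 5, 2, 1, 1, all ≤ ⌊18/2⌋ = 9.
No neighbour of 1 does as well, so 1 is the unique centroid.

1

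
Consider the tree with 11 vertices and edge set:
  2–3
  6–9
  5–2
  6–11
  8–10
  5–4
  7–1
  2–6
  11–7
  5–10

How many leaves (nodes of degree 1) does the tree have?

5

Exactly 5 nodes have a single neighbour: 1, 3, 4, 8, 9.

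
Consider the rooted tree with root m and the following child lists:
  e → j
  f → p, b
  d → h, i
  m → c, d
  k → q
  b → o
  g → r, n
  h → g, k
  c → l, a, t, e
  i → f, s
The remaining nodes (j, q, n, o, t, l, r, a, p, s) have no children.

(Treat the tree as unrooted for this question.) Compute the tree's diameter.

8

BFS from o reaches j last, at distance 8; BFS from j confirms no node is farther.
Path: o-b-f-i-d-m-c-e-j.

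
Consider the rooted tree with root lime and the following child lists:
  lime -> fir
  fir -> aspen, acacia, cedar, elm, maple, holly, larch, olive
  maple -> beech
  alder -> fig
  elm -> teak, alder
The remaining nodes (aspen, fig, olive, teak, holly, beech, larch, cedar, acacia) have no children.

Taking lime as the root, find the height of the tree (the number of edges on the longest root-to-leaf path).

4

The longest root-to-leaf path is lime – fir – elm – alder – fig (4 edges).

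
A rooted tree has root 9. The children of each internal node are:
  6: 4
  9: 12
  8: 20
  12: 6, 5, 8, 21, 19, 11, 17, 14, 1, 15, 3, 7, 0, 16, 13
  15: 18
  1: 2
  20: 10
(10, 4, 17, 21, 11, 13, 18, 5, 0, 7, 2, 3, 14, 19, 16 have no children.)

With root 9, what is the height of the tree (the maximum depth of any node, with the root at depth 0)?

10 sits deepest: 9 → 12 → 8 → 20 → 10 — 4 edges from the root.

4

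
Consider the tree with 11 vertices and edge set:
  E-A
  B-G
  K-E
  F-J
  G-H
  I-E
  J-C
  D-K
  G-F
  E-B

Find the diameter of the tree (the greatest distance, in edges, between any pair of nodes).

A longest path is D - K - E - B - G - F - J - C, with 7 edges.

7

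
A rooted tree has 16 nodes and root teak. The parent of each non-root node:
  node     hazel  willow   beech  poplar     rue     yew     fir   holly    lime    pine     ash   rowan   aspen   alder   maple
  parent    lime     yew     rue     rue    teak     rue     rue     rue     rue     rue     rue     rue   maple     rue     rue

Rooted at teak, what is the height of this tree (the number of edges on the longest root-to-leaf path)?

A deepest node is hazel, reached by teak-rue-lime-hazel.
That path has 3 edges, so the height is 3.

3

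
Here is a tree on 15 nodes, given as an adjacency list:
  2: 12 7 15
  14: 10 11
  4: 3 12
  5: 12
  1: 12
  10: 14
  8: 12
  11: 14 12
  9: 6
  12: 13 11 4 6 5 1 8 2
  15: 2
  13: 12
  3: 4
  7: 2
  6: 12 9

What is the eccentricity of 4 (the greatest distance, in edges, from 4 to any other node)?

4

Distances from 4 peak at 4, attained at 10.
4 – 12 – 11 – 14 – 10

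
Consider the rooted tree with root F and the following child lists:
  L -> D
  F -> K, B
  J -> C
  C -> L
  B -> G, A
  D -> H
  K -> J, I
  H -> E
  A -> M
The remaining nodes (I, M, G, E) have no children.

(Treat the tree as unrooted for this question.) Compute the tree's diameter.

10

A longest path is M-A-B-F-K-J-C-L-D-H-E, with 10 edges.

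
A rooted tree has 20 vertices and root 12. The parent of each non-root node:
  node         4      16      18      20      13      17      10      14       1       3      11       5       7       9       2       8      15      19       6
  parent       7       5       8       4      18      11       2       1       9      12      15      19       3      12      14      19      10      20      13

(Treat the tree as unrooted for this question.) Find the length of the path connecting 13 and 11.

13 – 18 – 8 – 19 – 20 – 4 – 7 – 3 – 12 – 9 – 1 – 14 – 2 – 10 – 15 – 11: 15 edges.

15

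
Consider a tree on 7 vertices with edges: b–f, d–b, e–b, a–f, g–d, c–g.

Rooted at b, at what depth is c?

Path from b to c: b → d → g → c, which has 3 edges.

3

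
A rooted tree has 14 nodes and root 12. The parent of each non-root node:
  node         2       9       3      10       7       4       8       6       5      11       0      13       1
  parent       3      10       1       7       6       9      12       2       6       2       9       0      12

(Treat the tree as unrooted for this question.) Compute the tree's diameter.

Starting from 13, a farthest node is 8 at distance 10.
One longest path: 13 - 0 - 9 - 10 - 7 - 6 - 2 - 3 - 1 - 12 - 8.
So the diameter is 10.

10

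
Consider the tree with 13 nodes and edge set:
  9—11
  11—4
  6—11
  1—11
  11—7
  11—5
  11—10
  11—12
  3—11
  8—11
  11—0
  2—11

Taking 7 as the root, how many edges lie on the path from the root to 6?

2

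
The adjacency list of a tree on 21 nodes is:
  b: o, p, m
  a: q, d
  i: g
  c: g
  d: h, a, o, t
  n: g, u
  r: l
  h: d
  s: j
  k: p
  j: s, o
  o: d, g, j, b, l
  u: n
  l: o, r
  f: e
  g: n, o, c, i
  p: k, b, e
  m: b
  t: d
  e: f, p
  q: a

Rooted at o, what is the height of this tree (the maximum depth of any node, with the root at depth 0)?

4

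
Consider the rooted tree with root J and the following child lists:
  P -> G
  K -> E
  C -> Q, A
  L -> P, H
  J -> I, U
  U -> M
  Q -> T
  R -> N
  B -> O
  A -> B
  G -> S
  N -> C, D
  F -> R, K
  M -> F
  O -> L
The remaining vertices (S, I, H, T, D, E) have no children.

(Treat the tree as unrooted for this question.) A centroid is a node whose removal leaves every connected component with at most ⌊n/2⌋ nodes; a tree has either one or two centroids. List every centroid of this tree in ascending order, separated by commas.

If C is removed the pieces have sizes 10, 8, 2, all ≤ ⌊21/2⌋ = 10.
Every other node leaves some component of size > 10, so the centroid is unique.

C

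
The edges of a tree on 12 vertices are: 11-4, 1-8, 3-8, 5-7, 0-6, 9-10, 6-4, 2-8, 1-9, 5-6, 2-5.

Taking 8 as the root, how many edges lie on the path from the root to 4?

4

8 → 2 → 5 → 6 → 4 — 4 edges.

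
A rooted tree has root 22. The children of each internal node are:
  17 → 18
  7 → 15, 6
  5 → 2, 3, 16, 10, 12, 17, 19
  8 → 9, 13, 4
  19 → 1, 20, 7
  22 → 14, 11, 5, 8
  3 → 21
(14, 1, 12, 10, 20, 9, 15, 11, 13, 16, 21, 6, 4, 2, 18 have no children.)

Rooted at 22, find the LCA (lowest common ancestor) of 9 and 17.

Path 9→root: 9 8 22; path 17→root: 17 5 22.
First common node: 22.

22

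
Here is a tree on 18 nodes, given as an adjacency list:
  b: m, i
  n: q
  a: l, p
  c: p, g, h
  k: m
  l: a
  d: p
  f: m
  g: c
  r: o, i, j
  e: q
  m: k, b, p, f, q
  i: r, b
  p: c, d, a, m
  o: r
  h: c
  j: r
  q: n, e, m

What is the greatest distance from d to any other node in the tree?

6

The node farthest from d is o (j also at distance 6), via d – p – m – b – i – r – o — 6 edges.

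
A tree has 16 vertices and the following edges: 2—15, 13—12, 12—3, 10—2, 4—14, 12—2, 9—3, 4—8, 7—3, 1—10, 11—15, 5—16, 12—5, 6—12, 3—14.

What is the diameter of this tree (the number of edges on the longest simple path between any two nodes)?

Starting from 8, a farthest node is 1 at distance 7.
One longest path: 8 – 4 – 14 – 3 – 12 – 2 – 10 – 1.
So the diameter is 7.

7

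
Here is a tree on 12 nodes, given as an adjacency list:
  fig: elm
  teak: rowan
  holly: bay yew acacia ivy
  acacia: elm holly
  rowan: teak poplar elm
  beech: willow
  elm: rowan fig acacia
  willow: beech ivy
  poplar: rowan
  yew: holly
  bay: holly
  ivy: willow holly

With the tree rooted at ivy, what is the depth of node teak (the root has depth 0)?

Path from ivy to teak: ivy → holly → acacia → elm → rowan → teak, which has 5 edges.

5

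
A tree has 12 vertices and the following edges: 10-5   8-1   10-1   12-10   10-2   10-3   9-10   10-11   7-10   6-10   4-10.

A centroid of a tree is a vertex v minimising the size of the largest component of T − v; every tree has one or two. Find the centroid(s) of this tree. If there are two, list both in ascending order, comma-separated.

10

Delete 10: the remaining components have sizes 2, 1, 1, 1, 1, 1, 1, 1, 1, 1. Max 2 ≤ 6, so 10 is a centroid.
Every other node leaves some component of size > 6, so the centroid is unique.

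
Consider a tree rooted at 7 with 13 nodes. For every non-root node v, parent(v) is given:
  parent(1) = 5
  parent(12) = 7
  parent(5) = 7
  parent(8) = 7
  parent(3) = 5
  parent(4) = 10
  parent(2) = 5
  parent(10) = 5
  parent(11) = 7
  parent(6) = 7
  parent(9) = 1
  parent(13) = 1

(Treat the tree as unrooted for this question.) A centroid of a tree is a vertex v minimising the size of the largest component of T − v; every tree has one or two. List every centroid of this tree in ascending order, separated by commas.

If 5 is removed the pieces have sizes 5, 3, 2, 1, 1, all ≤ ⌊13/2⌋ = 6.
Every other node leaves some component of size > 6, so the centroid is unique.

5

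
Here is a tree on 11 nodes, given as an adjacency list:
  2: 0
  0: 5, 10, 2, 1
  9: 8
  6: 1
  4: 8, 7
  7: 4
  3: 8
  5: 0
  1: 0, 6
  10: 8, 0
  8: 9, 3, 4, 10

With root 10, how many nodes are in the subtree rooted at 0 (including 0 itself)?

5

Descendants of 0 (including itself): 0, 5, 1, 2, 6. That's 5.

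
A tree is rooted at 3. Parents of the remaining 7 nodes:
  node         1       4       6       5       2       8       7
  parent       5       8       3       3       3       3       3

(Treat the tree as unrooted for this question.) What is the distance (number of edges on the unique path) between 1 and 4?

4

1–5–3–8–4: 4 edges.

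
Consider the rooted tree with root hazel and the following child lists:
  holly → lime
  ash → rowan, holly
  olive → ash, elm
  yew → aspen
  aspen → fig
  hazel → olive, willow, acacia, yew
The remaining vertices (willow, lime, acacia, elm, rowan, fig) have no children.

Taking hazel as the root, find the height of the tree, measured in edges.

lime sits deepest: hazel → olive → ash → holly → lime — 4 edges from the root.

4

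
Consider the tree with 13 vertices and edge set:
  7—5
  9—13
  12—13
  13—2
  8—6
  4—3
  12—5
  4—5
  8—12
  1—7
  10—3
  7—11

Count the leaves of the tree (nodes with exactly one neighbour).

6

Degree-1 nodes: 1, 2, 6, 9, 10, 11 — 6 of them.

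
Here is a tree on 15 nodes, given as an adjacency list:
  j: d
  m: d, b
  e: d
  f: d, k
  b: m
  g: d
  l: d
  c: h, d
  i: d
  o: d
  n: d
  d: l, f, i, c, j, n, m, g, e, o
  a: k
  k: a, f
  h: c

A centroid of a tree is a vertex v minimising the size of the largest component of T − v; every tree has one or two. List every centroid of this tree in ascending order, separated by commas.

If d is removed the pieces have sizes 3, 2, 2, 1, 1, 1, 1, 1, 1, 1, all ≤ ⌊15/2⌋ = 7.
Every other node leaves some component of size > 7, so the centroid is unique.

d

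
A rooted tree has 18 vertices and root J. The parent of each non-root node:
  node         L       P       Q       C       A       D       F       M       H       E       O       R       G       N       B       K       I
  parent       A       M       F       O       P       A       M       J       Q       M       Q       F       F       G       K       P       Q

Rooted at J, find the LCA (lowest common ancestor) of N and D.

Path N→root: N G F M J; path D→root: D A P M J.
First common node: M.

M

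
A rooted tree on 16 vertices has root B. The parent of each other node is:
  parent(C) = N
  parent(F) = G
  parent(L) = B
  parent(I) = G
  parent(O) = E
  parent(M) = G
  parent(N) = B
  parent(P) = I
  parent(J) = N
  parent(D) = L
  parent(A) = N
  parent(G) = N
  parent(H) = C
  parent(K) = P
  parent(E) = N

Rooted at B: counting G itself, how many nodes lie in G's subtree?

6

The subtree rooted at G contains: G, F, I, M, P, K — 6 nodes.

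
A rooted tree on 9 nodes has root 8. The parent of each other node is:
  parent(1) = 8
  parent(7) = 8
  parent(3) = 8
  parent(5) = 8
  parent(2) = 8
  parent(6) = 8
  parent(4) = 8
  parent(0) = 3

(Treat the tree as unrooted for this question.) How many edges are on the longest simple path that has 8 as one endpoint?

2

Distances from 8 peak at 2, attained at 0.
8-3-0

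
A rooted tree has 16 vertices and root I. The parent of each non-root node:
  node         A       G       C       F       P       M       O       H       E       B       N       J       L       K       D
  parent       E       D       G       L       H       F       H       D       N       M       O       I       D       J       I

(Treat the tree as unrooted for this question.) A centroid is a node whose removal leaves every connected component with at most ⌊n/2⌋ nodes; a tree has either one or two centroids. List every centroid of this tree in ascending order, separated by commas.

D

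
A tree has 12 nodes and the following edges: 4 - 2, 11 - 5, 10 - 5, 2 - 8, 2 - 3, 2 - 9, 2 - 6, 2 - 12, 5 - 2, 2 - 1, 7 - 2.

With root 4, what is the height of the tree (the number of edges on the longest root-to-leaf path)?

The longest root-to-leaf path is 4 – 2 – 5 – 11 (3 edges).

3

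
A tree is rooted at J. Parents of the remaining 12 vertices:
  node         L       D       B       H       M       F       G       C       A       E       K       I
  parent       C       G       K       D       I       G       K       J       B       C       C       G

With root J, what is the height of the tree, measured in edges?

A deepest node is M, reached by J → C → K → G → I → M.
That path has 5 edges, so the height is 5.

5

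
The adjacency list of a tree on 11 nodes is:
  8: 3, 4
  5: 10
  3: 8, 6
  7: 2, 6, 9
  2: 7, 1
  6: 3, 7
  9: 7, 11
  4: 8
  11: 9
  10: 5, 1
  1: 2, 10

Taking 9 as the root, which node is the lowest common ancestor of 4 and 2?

7

Path 4→root: 4 8 3 6 7 9; path 2→root: 2 7 9.
First common node: 7.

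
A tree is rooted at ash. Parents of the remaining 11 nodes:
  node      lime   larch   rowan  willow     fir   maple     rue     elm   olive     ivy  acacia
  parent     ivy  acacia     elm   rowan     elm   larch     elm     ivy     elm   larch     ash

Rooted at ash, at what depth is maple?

3

Climbing from maple to the root: maple – larch – acacia – ash. That's 3 steps.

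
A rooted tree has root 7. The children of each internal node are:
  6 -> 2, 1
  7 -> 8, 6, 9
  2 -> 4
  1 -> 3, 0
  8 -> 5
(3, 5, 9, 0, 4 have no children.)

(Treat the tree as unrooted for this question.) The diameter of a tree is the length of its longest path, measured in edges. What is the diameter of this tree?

5

BFS from 0 reaches 5 last, at distance 5; BFS from 5 confirms no node is farther.
Path: 0 – 1 – 6 – 7 – 8 – 5.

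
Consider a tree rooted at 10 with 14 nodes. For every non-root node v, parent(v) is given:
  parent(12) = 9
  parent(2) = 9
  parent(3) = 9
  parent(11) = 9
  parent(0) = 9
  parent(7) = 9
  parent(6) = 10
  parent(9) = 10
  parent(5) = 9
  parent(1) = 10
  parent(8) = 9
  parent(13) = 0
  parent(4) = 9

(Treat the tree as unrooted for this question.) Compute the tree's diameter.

4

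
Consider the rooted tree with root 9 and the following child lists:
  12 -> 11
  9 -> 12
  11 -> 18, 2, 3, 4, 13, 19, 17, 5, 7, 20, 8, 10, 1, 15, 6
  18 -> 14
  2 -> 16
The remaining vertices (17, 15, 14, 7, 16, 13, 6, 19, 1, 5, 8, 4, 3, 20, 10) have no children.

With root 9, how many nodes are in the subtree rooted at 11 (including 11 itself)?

18

The subtree rooted at 11 contains: 11, 18, 8, 4, 2, 20, 7, 5, 19, 10, 13, 1, 3, 17, 6, 15, 14, 16 — 18 nodes.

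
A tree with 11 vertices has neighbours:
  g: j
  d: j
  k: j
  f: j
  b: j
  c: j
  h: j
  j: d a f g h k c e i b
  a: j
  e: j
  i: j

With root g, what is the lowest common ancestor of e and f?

Path e→root: e j g; path f→root: f j g.
First common node: j.

j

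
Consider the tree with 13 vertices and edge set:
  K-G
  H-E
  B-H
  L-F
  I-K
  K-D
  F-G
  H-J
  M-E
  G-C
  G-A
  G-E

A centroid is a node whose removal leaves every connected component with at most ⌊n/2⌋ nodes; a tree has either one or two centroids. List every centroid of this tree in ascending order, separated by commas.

Removing G splits the tree into components of sizes 5, 3, 2, 1, 1; the largest is 5 ≤ ⌊13/2⌋ = 6.
Every other node leaves some component of size > 6, so the centroid is unique.

G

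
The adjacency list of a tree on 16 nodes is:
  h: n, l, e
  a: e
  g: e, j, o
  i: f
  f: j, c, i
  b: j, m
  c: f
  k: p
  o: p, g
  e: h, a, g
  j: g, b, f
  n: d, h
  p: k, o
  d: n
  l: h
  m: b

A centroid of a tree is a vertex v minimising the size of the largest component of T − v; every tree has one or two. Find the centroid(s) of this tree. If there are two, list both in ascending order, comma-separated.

If g is removed the pieces have sizes 6, 6, 3, all ≤ ⌊16/2⌋ = 8.
Every other node leaves some component of size > 8, so the centroid is unique.

g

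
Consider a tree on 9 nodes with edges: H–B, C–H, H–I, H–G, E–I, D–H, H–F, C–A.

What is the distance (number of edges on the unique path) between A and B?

A - C - H - B: 3 edges.

3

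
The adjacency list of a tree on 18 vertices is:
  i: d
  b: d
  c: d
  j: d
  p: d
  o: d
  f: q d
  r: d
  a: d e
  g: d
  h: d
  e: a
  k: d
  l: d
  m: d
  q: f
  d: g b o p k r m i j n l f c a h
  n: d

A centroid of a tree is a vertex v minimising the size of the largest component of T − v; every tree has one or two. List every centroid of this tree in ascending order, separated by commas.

Delete d: the remaining components have sizes 2, 2, 1, 1, 1, 1, 1, 1, 1, 1, 1, 1, 1, 1, 1. Max 2 ≤ 9, so d is a centroid.
No neighbour of d does as well, so d is the unique centroid.

d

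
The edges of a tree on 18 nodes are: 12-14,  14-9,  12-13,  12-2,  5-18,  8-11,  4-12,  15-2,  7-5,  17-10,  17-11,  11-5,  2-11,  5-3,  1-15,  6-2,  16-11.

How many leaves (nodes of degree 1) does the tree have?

11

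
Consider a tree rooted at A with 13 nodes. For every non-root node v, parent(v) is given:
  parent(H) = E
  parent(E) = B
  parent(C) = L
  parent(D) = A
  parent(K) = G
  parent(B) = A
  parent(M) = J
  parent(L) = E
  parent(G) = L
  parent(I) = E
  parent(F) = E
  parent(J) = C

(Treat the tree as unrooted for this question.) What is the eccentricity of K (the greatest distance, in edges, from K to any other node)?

6

Distances from K peak at 6, attained at D.
K-G-L-E-B-A-D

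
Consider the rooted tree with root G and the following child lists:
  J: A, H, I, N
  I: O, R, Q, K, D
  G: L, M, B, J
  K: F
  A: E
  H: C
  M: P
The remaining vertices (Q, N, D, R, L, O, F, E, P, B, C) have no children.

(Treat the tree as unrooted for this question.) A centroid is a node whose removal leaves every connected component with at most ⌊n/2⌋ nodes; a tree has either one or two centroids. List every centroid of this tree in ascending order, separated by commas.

J

If J is removed the pieces have sizes 7, 5, 2, 2, 1, all ≤ ⌊18/2⌋ = 9.
No neighbour of J does as well, so J is the unique centroid.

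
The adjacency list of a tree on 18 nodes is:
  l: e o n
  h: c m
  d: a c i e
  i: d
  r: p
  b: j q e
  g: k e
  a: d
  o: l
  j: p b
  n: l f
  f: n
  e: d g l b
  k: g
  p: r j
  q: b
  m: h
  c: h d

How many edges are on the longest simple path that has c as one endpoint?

6

The node farthest from c is r, via c – d – e – b – j – p – r — 6 edges.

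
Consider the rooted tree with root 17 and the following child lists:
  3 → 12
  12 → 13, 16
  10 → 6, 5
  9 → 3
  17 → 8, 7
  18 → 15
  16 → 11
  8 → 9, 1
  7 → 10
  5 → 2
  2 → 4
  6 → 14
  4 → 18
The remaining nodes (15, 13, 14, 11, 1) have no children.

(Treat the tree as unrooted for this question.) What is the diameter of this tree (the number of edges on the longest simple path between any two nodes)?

13

BFS from 15 reaches 11 last, at distance 13; BFS from 11 confirms no node is farther.
Path: 15-18-4-2-5-10-7-17-8-9-3-12-16-11.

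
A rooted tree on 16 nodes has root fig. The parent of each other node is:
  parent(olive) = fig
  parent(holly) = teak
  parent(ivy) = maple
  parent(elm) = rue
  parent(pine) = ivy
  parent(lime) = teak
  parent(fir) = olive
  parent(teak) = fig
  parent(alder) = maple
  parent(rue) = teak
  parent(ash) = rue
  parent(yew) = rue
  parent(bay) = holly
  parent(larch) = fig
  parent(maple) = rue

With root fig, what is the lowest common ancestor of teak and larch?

fig

teak's ancestor chain is teak, fig and larch's is larch, fig; they first meet at fig.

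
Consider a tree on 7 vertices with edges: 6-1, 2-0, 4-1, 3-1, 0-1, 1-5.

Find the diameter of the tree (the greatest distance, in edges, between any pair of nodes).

BFS from 2 reaches 6 last, at distance 3; BFS from 6 confirms no node is farther.
Path: 2 - 0 - 1 - 6.

3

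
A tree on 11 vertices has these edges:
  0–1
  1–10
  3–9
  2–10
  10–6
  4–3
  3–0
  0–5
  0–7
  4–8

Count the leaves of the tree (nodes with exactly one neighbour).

6

Degree-1 nodes: 2, 5, 6, 7, 8, 9 — 6 of them.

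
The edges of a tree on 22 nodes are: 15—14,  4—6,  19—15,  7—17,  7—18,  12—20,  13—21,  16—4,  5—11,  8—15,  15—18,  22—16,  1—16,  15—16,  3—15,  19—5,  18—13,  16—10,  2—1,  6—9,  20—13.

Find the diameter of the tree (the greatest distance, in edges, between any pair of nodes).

BFS from 12 reaches 9 last, at distance 8; BFS from 9 confirms no node is farther.
Path: 12–20–13–18–15–16–4–6–9.

8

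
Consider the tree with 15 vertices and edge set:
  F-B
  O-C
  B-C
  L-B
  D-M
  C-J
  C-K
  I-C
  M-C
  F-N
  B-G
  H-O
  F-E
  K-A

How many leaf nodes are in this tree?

The leaves are A, D, E, G, H, I, J, L, N.
That is 9 leaves.

9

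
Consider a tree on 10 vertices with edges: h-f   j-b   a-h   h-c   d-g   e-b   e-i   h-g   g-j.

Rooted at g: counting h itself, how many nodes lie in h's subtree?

4

The subtree rooted at h contains: h, f, a, c — 4 nodes.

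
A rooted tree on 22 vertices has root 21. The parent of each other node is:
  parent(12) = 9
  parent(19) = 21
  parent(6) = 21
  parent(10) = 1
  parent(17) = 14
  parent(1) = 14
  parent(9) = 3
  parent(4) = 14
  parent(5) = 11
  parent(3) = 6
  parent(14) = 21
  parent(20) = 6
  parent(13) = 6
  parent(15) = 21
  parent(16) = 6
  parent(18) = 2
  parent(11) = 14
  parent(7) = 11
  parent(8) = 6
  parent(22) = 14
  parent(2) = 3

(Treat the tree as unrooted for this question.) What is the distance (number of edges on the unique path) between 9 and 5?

6

The path is 9–3–6–21–14–11–5, which has 6 edges.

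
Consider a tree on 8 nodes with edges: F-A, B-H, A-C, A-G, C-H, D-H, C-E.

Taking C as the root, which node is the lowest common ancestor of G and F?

G's ancestor chain is G, A, C and F's is F, A, C; they first meet at A.

A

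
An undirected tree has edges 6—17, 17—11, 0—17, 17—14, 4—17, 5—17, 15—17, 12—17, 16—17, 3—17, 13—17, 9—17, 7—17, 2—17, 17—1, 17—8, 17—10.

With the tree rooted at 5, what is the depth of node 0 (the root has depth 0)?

2

Path from 5 to 0: 5–17–0, which has 2 edges.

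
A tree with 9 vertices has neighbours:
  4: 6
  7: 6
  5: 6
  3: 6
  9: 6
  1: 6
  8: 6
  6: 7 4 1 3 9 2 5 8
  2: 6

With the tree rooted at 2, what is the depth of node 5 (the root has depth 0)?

2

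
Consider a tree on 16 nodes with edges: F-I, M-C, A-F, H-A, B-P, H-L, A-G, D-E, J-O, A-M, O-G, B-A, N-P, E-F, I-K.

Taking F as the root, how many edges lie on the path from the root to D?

Path from F to D: F → E → D, which has 2 edges.

2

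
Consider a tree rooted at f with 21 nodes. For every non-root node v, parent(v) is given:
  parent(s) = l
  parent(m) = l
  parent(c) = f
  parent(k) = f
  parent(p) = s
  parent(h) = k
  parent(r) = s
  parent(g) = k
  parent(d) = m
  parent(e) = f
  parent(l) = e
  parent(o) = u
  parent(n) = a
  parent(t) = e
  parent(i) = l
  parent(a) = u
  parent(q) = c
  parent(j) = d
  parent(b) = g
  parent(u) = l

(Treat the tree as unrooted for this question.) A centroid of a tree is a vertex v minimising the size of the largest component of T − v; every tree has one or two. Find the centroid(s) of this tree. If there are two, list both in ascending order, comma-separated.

Delete l: the remaining components have sizes 9, 4, 3, 3, 1. Max 9 ≤ 10, so l is a centroid.
Every other node leaves some component of size > 10, so the centroid is unique.

l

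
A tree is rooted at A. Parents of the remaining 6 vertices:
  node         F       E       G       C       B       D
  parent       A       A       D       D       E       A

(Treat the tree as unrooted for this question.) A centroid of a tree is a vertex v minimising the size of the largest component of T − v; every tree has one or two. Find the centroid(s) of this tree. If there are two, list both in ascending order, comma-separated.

Removing A splits the tree into components of sizes 3, 2, 1; the largest is 3 ≤ ⌊7/2⌋ = 3.
Every other node leaves some component of size > 3, so the centroid is unique.

A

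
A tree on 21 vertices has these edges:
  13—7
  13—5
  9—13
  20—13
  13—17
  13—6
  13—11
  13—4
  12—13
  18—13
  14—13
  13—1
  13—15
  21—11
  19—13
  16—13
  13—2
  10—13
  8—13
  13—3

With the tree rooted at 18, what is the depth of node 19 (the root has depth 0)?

Path from 18 to 19: 18 – 13 – 19, which has 2 edges.

2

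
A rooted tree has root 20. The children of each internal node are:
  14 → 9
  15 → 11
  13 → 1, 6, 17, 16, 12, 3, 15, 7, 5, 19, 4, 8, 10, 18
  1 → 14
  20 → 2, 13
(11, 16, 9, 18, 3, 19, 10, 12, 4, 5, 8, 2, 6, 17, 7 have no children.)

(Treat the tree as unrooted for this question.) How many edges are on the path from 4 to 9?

The path is 4 – 13 – 1 – 14 – 9, which has 4 edges.

4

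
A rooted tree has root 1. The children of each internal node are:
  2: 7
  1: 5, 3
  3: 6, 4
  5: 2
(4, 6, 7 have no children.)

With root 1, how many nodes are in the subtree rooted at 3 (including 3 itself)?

3

3's subtree: {3, 6, 4}, size 3.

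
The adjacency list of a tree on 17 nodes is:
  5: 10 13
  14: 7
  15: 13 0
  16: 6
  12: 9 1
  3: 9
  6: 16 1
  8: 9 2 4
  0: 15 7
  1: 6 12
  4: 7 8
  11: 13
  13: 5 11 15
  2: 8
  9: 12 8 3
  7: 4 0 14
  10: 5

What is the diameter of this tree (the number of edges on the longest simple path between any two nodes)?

12

Starting from 10, a farthest node is 16 at distance 12.
One longest path: 10 – 5 – 13 – 15 – 0 – 7 – 4 – 8 – 9 – 12 – 1 – 6 – 16.
So the diameter is 12.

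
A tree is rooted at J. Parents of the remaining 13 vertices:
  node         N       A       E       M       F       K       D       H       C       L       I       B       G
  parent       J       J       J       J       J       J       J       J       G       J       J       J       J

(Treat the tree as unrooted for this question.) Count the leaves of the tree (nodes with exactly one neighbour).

12

Degree-1 nodes: A, B, C, D, E, F, H, I, K, L, M, N — 12 of them.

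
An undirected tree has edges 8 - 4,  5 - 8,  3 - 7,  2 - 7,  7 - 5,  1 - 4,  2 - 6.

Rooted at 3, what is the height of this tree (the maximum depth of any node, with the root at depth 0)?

The longest root-to-leaf path is 3–7–5–8–4–1 (5 edges).

5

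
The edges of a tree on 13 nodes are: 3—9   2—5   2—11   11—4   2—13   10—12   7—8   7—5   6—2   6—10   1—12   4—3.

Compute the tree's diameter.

Starting from 1, a farthest node is 9 at distance 8.
One longest path: 1-12-10-6-2-11-4-3-9.
So the diameter is 8.

8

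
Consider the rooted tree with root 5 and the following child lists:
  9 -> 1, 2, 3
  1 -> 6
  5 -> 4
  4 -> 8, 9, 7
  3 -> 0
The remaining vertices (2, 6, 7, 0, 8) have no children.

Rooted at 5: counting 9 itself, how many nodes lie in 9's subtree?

9's subtree: {9, 1, 3, 2, 6, 0}, size 6.

6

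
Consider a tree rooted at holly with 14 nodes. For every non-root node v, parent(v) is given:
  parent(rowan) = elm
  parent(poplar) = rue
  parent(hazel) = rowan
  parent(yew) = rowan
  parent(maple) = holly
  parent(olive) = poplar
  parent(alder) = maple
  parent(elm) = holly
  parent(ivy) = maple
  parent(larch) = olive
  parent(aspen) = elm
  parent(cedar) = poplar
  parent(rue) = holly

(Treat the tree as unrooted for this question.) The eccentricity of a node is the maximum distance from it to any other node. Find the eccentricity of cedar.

6

The node farthest from cedar is hazel (yew also at distance 6), via cedar – poplar – rue – holly – elm – rowan – hazel — 6 edges.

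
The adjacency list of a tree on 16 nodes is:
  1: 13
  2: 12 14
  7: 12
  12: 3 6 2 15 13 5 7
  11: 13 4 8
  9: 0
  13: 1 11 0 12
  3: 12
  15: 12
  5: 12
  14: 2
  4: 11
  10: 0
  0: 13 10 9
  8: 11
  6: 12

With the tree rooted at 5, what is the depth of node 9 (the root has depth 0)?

4

Climbing from 9 to the root: 9 – 0 – 13 – 12 – 5. That's 4 steps.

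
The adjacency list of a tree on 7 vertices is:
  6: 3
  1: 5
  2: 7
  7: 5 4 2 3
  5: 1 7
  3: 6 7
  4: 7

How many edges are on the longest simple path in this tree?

BFS from 6 reaches 1 last, at distance 4; BFS from 1 confirms no node is farther.
Path: 6-3-7-5-1.

4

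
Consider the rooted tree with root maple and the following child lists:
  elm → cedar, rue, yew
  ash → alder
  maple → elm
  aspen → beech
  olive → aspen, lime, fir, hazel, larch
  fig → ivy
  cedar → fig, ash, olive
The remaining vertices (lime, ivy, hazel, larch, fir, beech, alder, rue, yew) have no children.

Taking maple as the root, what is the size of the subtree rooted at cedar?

The subtree rooted at cedar contains: cedar, olive, ash, fig, lime, hazel, larch, fir, aspen, alder, ivy, beech — 12 nodes.

12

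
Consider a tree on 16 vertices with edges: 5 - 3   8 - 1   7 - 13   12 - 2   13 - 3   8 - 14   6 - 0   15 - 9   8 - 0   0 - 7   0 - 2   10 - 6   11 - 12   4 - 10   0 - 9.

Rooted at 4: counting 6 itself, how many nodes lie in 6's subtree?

14

6's subtree: {6, 0, 7, 9, 8, 2, 13, 15, 1, 14, 12, 3, 11, 5}, size 14.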